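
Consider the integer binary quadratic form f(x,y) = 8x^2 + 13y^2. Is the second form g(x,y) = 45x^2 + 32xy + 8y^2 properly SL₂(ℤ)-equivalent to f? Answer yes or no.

D₁ = -416, D₂ = -416
f: reduced (well bottom): (8,0,13) with a≤c, −a<b≤a
g: flip: (45,32,8)→(8,-32,45)
g: translate: b→0 (≡-32 mod 16), so (8,-32,45)→(8,0,13)
g: reduced (well bottom): (8,0,13) with a≤c, −a<b≤a
reduced forms (8, 0, 13) vs (8, 0, 13) ⇒ equivalent

yes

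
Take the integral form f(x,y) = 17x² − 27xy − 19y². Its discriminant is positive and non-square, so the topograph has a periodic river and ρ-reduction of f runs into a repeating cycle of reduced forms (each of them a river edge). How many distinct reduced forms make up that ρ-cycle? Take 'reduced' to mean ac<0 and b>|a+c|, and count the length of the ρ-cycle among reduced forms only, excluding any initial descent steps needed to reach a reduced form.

D = 2021, ⌊√D⌋ = 44
descent: ρ → (-19,27,17)  [lands on river]
river: ρ → (17,41,-5)
river: ρ → (-5,39,25)
river: ρ → (25,11,-19)
ρ-cycle length = 4 (tail of 1 descent step not counted)

4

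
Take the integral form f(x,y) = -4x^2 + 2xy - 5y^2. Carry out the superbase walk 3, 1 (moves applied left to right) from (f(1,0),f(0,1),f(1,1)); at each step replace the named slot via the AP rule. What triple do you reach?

start (-4,-5,-7) = (f(1,0),f(0,1),f(1,1))
replace slot 3: 2·((-4)+(-5)) − (-7) = -11 → (-4,-5,-11)
replace slot 1: 2·((-5)+(-11)) − (-4) = -28 → (-28,-5,-11)

-28,-5,-11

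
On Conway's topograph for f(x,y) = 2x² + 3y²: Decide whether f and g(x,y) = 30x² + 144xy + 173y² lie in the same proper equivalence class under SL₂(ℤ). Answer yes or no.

D₁ = -24, D₂ = -24
f: reduced (well bottom): (2,0,3) with a≤c, −a<b≤a
g: translate: b→24 (≡144 mod 60), so (30,144,173)→(30,24,5)
g: flip: (30,24,5)→(5,-24,30)
g: translate: b→-4 (≡-24 mod 10), so (5,-24,30)→(5,-4,2)
g: flip: (5,-4,2)→(2,4,5)
g: translate: b→0 (≡4 mod 4), so (2,4,5)→(2,0,3)
g: reduced (well bottom): (2,0,3) with a≤c, −a<b≤a
reduced forms (2, 0, 3) vs (2, 0, 3) ⇒ equivalent

yes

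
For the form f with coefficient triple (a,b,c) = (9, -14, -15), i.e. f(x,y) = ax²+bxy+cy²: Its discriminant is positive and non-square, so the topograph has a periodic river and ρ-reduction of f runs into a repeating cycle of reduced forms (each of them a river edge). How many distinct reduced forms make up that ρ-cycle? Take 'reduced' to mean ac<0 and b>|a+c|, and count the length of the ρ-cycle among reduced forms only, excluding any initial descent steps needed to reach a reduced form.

D = 736, ⌊√D⌋ = 27
descent: ρ → (-15,14,9)  [lands on river]
river: ρ → (9,22,-7)
river: ρ → (-7,20,12)
river: ρ → (12,4,-15)
river: ρ → (-15,26,1)
river: ρ → (1,26,-15)
river: ρ → (-15,4,12)
river: ρ → (12,20,-7)
river: ρ → (-7,22,9)
river: ρ → (9,14,-15)
river: ρ → (-15,16,8)
river: ρ → (8,16,-15)
ρ-cycle length = 12 (tail of 1 descent step not counted)

12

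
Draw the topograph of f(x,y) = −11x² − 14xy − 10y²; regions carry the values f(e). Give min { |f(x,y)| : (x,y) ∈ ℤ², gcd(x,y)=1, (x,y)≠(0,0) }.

translate: b→-8 (≡14 mod 22), so (11,14,10)→(11,-8,7)
flip: (11,-8,7)→(7,8,11)
translate: b→-6 (≡8 mod 14), so (7,8,11)→(7,-6,10)
reduced (well bottom): (7,-6,10) with a≤c, −a<b≤a
well minimum |f| = |-7| = 7 (negative-definite)

7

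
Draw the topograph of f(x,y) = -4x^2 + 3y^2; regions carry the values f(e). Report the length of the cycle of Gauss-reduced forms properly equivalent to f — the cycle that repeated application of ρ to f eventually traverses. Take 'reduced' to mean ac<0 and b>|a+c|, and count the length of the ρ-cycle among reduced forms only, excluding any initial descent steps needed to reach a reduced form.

D = 48, ⌊√D⌋ = 6
descent: ρ → (3,6,-1)  [lands on river]
river: ρ → (-1,6,3)
ρ-cycle length = 2 (tail of 1 descent step not counted)

2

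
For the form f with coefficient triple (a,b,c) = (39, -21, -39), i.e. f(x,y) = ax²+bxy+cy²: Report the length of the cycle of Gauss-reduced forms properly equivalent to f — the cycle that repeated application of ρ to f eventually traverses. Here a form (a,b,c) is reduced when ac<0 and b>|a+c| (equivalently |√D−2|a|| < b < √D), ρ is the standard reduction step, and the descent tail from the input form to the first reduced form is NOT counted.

D = 6525, ⌊√D⌋ = 80
descent: ρ → (-39,21,39)  [lands on river]
river: ρ → (39,57,-21)
river: ρ → (-21,69,21)
river: ρ → (21,57,-39)
ρ-cycle length = 4 (tail of 1 descent step not counted)

4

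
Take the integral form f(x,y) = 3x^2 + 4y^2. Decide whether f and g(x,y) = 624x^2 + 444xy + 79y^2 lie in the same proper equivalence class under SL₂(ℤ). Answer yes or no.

D₁ = -48, D₂ = -48
f: reduced (well bottom): (3,0,4) with a≤c, −a<b≤a
g: flip: (624,444,79)→(79,-444,624)
g: translate: b→30 (≡-444 mod 158), so (79,-444,624)→(79,30,3)
g: flip: (79,30,3)→(3,-30,79)
g: translate: b→0 (≡-30 mod 6), so (3,-30,79)→(3,0,4)
g: reduced (well bottom): (3,0,4) with a≤c, −a<b≤a
reduced forms (3, 0, 4) vs (3, 0, 4) ⇒ equivalent

yes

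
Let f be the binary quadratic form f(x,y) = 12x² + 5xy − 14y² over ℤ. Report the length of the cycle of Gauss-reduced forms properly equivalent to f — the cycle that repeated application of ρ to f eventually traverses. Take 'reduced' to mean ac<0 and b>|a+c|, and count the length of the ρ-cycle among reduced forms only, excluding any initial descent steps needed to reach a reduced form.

D = 697, ⌊√D⌋ = 26
river: ρ → (-14,23,3)
river: ρ → (3,25,-6)
river: ρ → (-6,23,7)
river: ρ → (7,19,-12)
river: ρ → (-12,5,14)
river: ρ → (14,23,-3)
river: ρ → (-3,25,6)
river: ρ → (6,23,-7)
river: ρ → (-7,19,12)
river: ρ → (12,5,-14)
ρ-cycle length = 10 (tail of 0 descent steps not counted)

10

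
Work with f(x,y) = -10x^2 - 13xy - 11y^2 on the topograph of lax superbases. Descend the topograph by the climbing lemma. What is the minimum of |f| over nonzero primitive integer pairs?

translate: b→-7 (≡13 mod 20), so (10,13,11)→(10,-7,8)
flip: (10,-7,8)→(8,7,10)
reduced (well bottom): (8,7,10) with a≤c, −a<b≤a
well minimum |f| = |-8| = 8 (negative-definite)

8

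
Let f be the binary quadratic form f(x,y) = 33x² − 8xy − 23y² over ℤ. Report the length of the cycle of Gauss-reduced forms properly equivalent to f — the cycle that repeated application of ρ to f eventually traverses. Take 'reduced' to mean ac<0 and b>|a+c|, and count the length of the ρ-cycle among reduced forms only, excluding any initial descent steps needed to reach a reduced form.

D = 3100, ⌊√D⌋ = 55
descent: ρ → (-23,54,2)  [lands on river]
river: ρ → (2,54,-23)
river: ρ → (-23,38,18)
river: ρ → (18,34,-27)
river: ρ → (-27,20,25)
river: ρ → (25,30,-22)
river: ρ → (-22,14,33)
river: ρ → (33,52,-3)
river: ρ → (-3,50,50)
river: ρ → (50,50,-3)
river: ρ → (-3,52,33)
river: ρ → (33,14,-22)
river: ρ → (-22,30,25)
river: ρ → (25,20,-27)
river: ρ → (-27,34,18)
river: ρ → (18,38,-23)
ρ-cycle length = 16 (tail of 1 descent step not counted)

16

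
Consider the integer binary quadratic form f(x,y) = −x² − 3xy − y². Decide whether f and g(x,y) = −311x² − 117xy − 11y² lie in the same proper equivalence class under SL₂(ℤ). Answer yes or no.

D₁ = 5, D₂ = 5
river cycle of f (length 2): (-1, 1, 1), (1, 1, -1)
river cycle of g (length 2): (-1, 1, 1), (1, 1, -1)
cycles coincide ⇒ equivalent

yes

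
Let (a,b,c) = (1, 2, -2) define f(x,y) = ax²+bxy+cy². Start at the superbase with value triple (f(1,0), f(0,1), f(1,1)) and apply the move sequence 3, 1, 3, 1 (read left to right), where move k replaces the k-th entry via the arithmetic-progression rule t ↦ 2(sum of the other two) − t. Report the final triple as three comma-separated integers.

start (1,-2,1) = (f(1,0),f(0,1),f(1,1))
replace slot 3: 2·(1+(-2)) − 1 = -3 → (1,-2,-3)
replace slot 1: 2·((-2)+(-3)) − 1 = -11 → (-11,-2,-3)
replace slot 3: 2·((-11)+(-2)) − (-3) = -23 → (-11,-2,-23)
replace slot 1: 2·((-2)+(-23)) − (-11) = -39 → (-39,-2,-23)

-39,-2,-23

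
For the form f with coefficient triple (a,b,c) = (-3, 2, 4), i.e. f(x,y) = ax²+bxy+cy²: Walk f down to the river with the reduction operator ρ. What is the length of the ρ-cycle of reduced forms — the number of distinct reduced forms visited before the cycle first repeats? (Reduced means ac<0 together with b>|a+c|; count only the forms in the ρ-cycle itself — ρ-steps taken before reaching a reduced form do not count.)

D = 52, ⌊√D⌋ = 7
river: ρ → (4,6,-1)
river: ρ → (-1,6,4)
river: ρ → (4,2,-3)
river: ρ → (-3,4,3)
river: ρ → (3,2,-4)
river: ρ → (-4,6,1)
river: ρ → (1,6,-4)
river: ρ → (-4,2,3)
river: ρ → (3,4,-3)
river: ρ → (-3,2,4)
ρ-cycle length = 10 (tail of 0 descent steps not counted)

10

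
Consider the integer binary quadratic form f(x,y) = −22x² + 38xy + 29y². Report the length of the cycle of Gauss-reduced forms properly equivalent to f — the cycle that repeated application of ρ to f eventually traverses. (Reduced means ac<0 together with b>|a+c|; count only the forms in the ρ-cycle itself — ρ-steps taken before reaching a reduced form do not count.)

D = 3996, ⌊√D⌋ = 63
river: ρ → (29,20,-31)
river: ρ → (-31,42,18)
river: ρ → (18,30,-43)
river: ρ → (-43,56,5)
river: ρ → (5,54,-54)
river: ρ → (-54,54,5)
river: ρ → (5,56,-43)
river: ρ → (-43,30,18)
river: ρ → (18,42,-31)
river: ρ → (-31,20,29)
river: ρ → (29,38,-22)
river: ρ → (-22,50,17)
river: ρ → (17,52,-19)
river: ρ → (-19,62,2)
river: ρ → (2,62,-19)
river: ρ → (-19,52,17)
river: ρ → (17,50,-22)
river: ρ → (-22,38,29)
ρ-cycle length = 18 (tail of 0 descent steps not counted)

18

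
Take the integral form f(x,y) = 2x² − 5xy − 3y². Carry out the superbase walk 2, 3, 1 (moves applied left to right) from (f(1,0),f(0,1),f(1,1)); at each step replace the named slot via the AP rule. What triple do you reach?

start (2,-3,-6) = (f(1,0),f(0,1),f(1,1))
replace slot 2: 2·(2+(-6)) − (-3) = -5 → (2,-5,-6)
replace slot 3: 2·(2+(-5)) − (-6) = 0 → (2,-5,0)
replace slot 1: 2·((-5)+0) − 2 = -12 → (-12,-5,0)

-12,-5,0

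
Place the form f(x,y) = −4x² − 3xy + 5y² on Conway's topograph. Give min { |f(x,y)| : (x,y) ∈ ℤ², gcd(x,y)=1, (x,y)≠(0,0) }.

descent: ρ → (5,3,-4)  [lands on river]
river: ρ → (-4,5,4)
river: ρ → (4,3,-5)
river: ρ → (-5,7,2)
river: ρ → (2,9,-1)
river: ρ → (-1,9,2)
river: ρ → (2,7,-5)
river: ρ → (-5,3,4)
river: ρ → (4,5,-4)
river: ρ → (-4,3,5)
river: ρ → (5,7,-2)
river: ρ → (-2,9,1)
river: ρ → (1,9,-2)
river: ρ → (-2,7,5)
closes: descent 1, river 14
min |a| on river = 1

1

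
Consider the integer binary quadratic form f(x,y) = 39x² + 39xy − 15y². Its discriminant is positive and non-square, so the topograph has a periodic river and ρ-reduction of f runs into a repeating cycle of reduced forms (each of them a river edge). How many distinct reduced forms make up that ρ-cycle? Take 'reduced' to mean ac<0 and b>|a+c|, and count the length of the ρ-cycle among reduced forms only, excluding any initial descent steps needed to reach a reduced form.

D = 3861, ⌊√D⌋ = 62
river: ρ → (-15,51,21)
river: ρ → (21,33,-33)
river: ρ → (-33,33,21)
river: ρ → (21,51,-15)
river: ρ → (-15,39,39)
river: ρ → (39,39,-15)
ρ-cycle length = 6 (tail of 0 descent steps not counted)

6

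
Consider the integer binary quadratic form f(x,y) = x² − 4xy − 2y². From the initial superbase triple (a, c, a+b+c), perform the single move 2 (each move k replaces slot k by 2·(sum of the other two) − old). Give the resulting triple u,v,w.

start (1,-2,-5) = (f(1,0),f(0,1),f(1,1))
replace slot 2: 2·(1+(-5)) − (-2) = -6 → (1,-6,-5)

1,-6,-5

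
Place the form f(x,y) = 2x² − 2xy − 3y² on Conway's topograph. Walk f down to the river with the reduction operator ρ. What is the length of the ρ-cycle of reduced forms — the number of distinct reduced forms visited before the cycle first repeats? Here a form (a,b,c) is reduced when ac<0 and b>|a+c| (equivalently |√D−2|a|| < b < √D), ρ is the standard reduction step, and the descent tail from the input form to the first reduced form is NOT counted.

D = 28, ⌊√D⌋ = 5
descent: ρ → (-3,2,2)  [lands on river]
river: ρ → (2,2,-3)
river: ρ → (-3,4,1)
river: ρ → (1,4,-3)
ρ-cycle length = 4 (tail of 1 descent step not counted)

4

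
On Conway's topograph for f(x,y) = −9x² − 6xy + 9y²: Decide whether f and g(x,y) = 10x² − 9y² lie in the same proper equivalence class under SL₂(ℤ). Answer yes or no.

D₁ = 360, D₂ = 360
river cycle of f (length 6): (9, 6, -9), (-9, 12, 6), (6, 12, -9), (-9, 6, 9), (9, 12, -6), (-6, 12, 9)
river cycle of g (length 2): (-9, 18, 1), (1, 18, -9)
cycles differ ⇒ inequivalent

no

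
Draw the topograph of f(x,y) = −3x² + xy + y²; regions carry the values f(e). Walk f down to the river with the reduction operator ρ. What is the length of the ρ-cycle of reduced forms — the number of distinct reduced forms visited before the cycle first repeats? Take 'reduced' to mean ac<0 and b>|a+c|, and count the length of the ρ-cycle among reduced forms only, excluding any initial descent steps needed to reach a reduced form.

D = 13, ⌊√D⌋ = 3
descent: ρ → (1,3,-1)  [lands on river]
river: ρ → (-1,3,1)
ρ-cycle length = 2 (tail of 1 descent step not counted)

2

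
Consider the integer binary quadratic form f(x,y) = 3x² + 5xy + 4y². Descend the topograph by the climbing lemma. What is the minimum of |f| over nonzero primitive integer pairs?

translate: b→-1 (≡5 mod 6), so (3,5,4)→(3,-1,2)
flip: (3,-1,2)→(2,1,3)
reduced (well bottom): (2,1,3) with a≤c, −a<b≤a
well minimum = a = 2

2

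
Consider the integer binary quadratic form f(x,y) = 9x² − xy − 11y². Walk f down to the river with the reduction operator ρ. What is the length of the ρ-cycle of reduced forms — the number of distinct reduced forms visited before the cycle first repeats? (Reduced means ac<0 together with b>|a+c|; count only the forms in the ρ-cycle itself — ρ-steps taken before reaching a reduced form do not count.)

D = 397, ⌊√D⌋ = 19
descent: ρ → (-11,1,9)
descent: ρ → (9,17,-3)  [lands on river]
river: ρ → (-3,19,3)
river: ρ → (3,17,-9)
river: ρ → (-9,19,1)
river: ρ → (1,19,-9)
river: ρ → (-9,17,3)
river: ρ → (3,19,-3)
river: ρ → (-3,17,9)
river: ρ → (9,19,-1)
river: ρ → (-1,19,9)
ρ-cycle length = 10 (tail of 2 descent steps not counted)

10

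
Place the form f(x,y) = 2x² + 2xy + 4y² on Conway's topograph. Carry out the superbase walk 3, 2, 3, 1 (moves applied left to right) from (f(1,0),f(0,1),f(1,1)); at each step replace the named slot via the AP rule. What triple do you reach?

start (2,4,8) = (f(1,0),f(0,1),f(1,1))
replace slot 3: 2·(2+4) − 8 = 4 → (2,4,4)
replace slot 2: 2·(2+4) − 4 = 8 → (2,8,4)
replace slot 3: 2·(2+8) − 4 = 16 → (2,8,16)
replace slot 1: 2·(8+16) − 2 = 46 → (46,8,16)

46,8,16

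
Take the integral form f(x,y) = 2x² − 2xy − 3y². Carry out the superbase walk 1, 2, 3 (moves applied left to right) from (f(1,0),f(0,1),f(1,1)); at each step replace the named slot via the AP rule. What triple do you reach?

start (2,-3,-3) = (f(1,0),f(0,1),f(1,1))
replace slot 1: 2·((-3)+(-3)) − 2 = -14 → (-14,-3,-3)
replace slot 2: 2·((-14)+(-3)) − (-3) = -31 → (-14,-31,-3)
replace slot 3: 2·((-14)+(-31)) − (-3) = -87 → (-14,-31,-87)

-14,-31,-87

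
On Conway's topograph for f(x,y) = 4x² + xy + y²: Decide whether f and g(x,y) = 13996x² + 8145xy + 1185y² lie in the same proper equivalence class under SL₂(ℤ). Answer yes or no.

D₁ = -15, D₂ = -15
f: flip: (4,1,1)→(1,-1,4)
f: translate: b→1 (≡-1 mod 2), so (1,-1,4)→(1,1,4)
f: reduced (well bottom): (1,1,4) with a≤c, −a<b≤a
g: flip: (13996,8145,1185)→(1185,-8145,13996)
g: translate: b→-1035 (≡-8145 mod 2370), so (1185,-8145,13996)→(1185,-1035,226)
g: flip: (1185,-1035,226)→(226,1035,1185)
g: translate: b→131 (≡1035 mod 452), so (226,1035,1185)→(226,131,19)
g: flip: (226,131,19)→(19,-131,226)
g: translate: b→-17 (≡-131 mod 38), so (19,-131,226)→(19,-17,4)
g: flip: (19,-17,4)→(4,17,19)
g: translate: b→1 (≡17 mod 8), so (4,17,19)→(4,1,1)
g: flip: (4,1,1)→(1,-1,4)
g: translate: b→1 (≡-1 mod 2), so (1,-1,4)→(1,1,4)
g: reduced (well bottom): (1,1,4) with a≤c, −a<b≤a
reduced forms (1, 1, 4) vs (1, 1, 4) ⇒ equivalent

yes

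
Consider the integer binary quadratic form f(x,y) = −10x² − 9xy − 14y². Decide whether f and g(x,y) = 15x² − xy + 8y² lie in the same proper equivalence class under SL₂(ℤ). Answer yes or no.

D₁ = -479, D₂ = -479
f is negative-definite; reduce −f:
−f: reduced (well bottom): (10,9,14) with a≤c, −a<b≤a
flip sign back: reduced form of f is (-10,-9,-14)
g: flip: (15,-1,8)→(8,1,15)
g: reduced (well bottom): (8,1,15) with a≤c, −a<b≤a
reduced forms (-10, -9, -14) vs (8, 1, 15) ⇒ inequivalent

no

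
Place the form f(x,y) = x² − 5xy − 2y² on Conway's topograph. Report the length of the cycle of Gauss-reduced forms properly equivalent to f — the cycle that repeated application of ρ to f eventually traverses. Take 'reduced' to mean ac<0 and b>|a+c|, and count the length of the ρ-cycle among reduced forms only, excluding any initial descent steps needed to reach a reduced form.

D = 33, ⌊√D⌋ = 5
descent: ρ → (-2,5,1)  [lands on river]
river: ρ → (1,5,-2)
river: ρ → (-2,3,3)
river: ρ → (3,3,-2)
ρ-cycle length = 4 (tail of 1 descent step not counted)

4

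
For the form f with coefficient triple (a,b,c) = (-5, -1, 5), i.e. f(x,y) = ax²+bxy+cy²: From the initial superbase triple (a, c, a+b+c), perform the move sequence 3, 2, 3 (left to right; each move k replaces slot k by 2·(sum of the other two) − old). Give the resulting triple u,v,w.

start (-5,5,-1) = (f(1,0),f(0,1),f(1,1))
replace slot 3: 2·((-5)+5) − (-1) = 1 → (-5,5,1)
replace slot 2: 2·((-5)+1) − 5 = -13 → (-5,-13,1)
replace slot 3: 2·((-5)+(-13)) − 1 = -37 → (-5,-13,-37)

-5,-13,-37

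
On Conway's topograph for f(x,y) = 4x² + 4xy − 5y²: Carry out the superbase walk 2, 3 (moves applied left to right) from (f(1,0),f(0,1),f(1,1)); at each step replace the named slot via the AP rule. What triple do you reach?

start (4,-5,3) = (f(1,0),f(0,1),f(1,1))
replace slot 2: 2·(4+3) − (-5) = 19 → (4,19,3)
replace slot 3: 2·(4+19) − 3 = 43 → (4,19,43)

4,19,43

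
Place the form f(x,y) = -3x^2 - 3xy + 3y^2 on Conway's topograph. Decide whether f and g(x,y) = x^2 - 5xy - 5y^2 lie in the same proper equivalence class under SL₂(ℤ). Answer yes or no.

D₁ = 45, D₂ = 45
river cycle of f (length 2): (3, 3, -3), (-3, 3, 3)
river cycle of g (length 2): (-5, 5, 1), (1, 5, -5)
cycles differ ⇒ inequivalent

no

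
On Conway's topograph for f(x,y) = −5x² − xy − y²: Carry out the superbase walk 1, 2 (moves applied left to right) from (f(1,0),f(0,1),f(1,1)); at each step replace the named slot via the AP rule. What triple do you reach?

start (-5,-1,-7) = (f(1,0),f(0,1),f(1,1))
replace slot 1: 2·((-1)+(-7)) − (-5) = -11 → (-11,-1,-7)
replace slot 2: 2·((-11)+(-7)) − (-1) = -35 → (-11,-35,-7)

-11,-35,-7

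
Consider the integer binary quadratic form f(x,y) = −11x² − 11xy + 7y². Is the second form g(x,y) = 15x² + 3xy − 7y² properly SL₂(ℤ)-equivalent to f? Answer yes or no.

D₁ = 429, D₂ = 429
river cycle of f (length 6): (7, 11, -11), (-11, 11, 7), (7, 17, -5), (-5, 13, 13), (13, 13, -5), (-5, 17, 7)
river cycle of g (length 6): (-7, 11, 11), (11, 11, -7), (-7, 17, 5), (5, 13, -13), (-13, 13, 5), (5, 17, -7)
cycles differ ⇒ inequivalent

no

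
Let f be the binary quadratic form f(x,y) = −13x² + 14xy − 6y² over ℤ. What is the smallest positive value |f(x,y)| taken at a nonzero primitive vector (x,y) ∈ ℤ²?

translate: b→12 (≡-14 mod 26), so (13,-14,6)→(13,12,5)
flip: (13,12,5)→(5,-12,13)
translate: b→-2 (≡-12 mod 10), so (5,-12,13)→(5,-2,6)
reduced (well bottom): (5,-2,6) with a≤c, −a<b≤a
well minimum |f| = |-5| = 5 (negative-definite)

5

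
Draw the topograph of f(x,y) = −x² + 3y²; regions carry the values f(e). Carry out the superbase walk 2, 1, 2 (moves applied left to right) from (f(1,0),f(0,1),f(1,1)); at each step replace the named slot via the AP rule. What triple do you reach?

start (-1,3,2) = (f(1,0),f(0,1),f(1,1))
replace slot 2: 2·((-1)+2) − 3 = -1 → (-1,-1,2)
replace slot 1: 2·((-1)+2) − (-1) = 3 → (3,-1,2)
replace slot 2: 2·(3+2) − (-1) = 11 → (3,11,2)

3,11,2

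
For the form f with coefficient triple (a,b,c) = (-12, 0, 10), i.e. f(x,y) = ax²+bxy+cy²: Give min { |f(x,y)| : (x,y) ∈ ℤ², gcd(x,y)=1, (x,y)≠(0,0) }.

descent: ρ → (10,20,-2)  [lands on river]
river: ρ → (-2,20,10)
closes: descent 1, river 2
min |a| on river = 2

2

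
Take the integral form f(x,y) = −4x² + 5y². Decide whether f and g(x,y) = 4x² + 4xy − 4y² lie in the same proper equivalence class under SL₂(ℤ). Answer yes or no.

D₁ = 80, D₂ = 80
river cycle of f (length 2): (-4, 8, 1), (1, 8, -4)
river cycle of g (length 2): (-4, 4, 4), (4, 4, -4)
cycles differ ⇒ inequivalent

no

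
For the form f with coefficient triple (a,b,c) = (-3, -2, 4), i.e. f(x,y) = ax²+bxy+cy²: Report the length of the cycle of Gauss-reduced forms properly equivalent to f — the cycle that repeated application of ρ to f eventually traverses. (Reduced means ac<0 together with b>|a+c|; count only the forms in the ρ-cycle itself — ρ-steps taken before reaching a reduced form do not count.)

D = 52, ⌊√D⌋ = 7
descent: ρ → (4,2,-3)  [lands on river]
river: ρ → (-3,4,3)
river: ρ → (3,2,-4)
river: ρ → (-4,6,1)
river: ρ → (1,6,-4)
river: ρ → (-4,2,3)
river: ρ → (3,4,-3)
river: ρ → (-3,2,4)
river: ρ → (4,6,-1)
river: ρ → (-1,6,4)
ρ-cycle length = 10 (tail of 1 descent step not counted)

10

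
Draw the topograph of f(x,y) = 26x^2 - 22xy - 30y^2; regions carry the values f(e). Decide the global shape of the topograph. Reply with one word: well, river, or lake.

D = b²−4ac = (-22)² − 4·26·(-30) = 3604
D > 0 non-square ⇒ indefinite ⇒ periodic river

river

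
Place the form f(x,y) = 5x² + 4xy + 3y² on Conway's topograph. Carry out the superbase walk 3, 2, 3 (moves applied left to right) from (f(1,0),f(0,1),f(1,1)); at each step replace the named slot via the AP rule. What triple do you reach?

start (5,3,12) = (f(1,0),f(0,1),f(1,1))
replace slot 3: 2·(5+3) − 12 = 4 → (5,3,4)
replace slot 2: 2·(5+4) − 3 = 15 → (5,15,4)
replace slot 3: 2·(5+15) − 4 = 36 → (5,15,36)

5,15,36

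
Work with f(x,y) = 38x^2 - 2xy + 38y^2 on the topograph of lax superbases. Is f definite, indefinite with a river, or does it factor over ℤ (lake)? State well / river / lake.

D = b²−4ac = (-2)² − 4·38·38 = -5772
D < 0 ⇒ definite ⇒ every region one sign ⇒ single well

well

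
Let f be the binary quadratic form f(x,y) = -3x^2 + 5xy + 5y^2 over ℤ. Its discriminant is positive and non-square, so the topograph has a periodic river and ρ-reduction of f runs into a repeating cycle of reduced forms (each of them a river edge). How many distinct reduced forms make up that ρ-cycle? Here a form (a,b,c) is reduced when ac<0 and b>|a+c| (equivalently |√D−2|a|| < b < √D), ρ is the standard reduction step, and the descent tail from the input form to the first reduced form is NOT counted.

D = 85, ⌊√D⌋ = 9
river: ρ → (5,5,-3)
river: ρ → (-3,7,3)
river: ρ → (3,5,-5)
river: ρ → (-5,5,3)
river: ρ → (3,7,-3)
river: ρ → (-3,5,5)
ρ-cycle length = 6 (tail of 0 descent steps not counted)

6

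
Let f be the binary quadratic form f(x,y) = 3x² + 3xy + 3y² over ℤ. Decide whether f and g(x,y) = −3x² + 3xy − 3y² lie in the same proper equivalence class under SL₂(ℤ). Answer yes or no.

D₁ = -27, D₂ = -27
f: reduced (well bottom): (3,3,3) with a≤c, −a<b≤a
g is negative-definite; reduce −g:
−g: translate: b→3 (≡-3 mod 6), so (3,-3,3)→(3,3,3)
−g: reduced (well bottom): (3,3,3) with a≤c, −a<b≤a
flip sign back: reduced form of g is (-3,-3,-3)
reduced forms (3, 3, 3) vs (-3, -3, -3) ⇒ inequivalent

no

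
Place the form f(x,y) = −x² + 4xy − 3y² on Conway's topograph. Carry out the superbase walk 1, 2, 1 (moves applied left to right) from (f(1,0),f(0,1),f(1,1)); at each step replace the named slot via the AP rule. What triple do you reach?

start (-1,-3,0) = (f(1,0),f(0,1),f(1,1))
replace slot 1: 2·((-3)+0) − (-1) = -5 → (-5,-3,0)
replace slot 2: 2·((-5)+0) − (-3) = -7 → (-5,-7,0)
replace slot 1: 2·((-7)+0) − (-5) = -9 → (-9,-7,0)

-9,-7,0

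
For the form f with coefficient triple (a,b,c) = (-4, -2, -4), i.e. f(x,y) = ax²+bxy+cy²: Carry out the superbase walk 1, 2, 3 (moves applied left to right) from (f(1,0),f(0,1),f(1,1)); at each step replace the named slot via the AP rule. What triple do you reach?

start (-4,-4,-10) = (f(1,0),f(0,1),f(1,1))
replace slot 1: 2·((-4)+(-10)) − (-4) = -24 → (-24,-4,-10)
replace slot 2: 2·((-24)+(-10)) − (-4) = -64 → (-24,-64,-10)
replace slot 3: 2·((-24)+(-64)) − (-10) = -166 → (-24,-64,-166)

-24,-64,-166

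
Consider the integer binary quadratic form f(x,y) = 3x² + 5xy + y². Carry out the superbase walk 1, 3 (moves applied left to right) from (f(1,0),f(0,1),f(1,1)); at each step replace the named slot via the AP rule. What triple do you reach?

start (3,1,9) = (f(1,0),f(0,1),f(1,1))
replace slot 1: 2·(1+9) − 3 = 17 → (17,1,9)
replace slot 3: 2·(17+1) − 9 = 27 → (17,1,27)

17,1,27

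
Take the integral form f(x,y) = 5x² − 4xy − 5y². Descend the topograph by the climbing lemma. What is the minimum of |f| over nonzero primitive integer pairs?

descent: ρ → (-5,4,5)  [lands on river]
river: ρ → (5,6,-4)
river: ρ → (-4,10,1)
river: ρ → (1,10,-4)
river: ρ → (-4,6,5)
river: ρ → (5,4,-5)
river: ρ → (-5,6,4)
river: ρ → (4,10,-1)
river: ρ → (-1,10,4)
river: ρ → (4,6,-5)
closes: descent 1, river 10
min |a| on river = 1

1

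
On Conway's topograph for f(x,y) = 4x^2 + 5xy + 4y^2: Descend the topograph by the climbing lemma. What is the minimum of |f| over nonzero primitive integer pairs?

translate: b→-3 (≡5 mod 8), so (4,5,4)→(4,-3,3)
flip: (4,-3,3)→(3,3,4)
reduced (well bottom): (3,3,4) with a≤c, −a<b≤a
well minimum = a = 3

3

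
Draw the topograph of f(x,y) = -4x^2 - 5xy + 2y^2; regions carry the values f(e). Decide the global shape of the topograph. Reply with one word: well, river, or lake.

D = b²−4ac = (-5)² − 4·(-4)·2 = 57
D > 0 non-square ⇒ indefinite ⇒ periodic river

river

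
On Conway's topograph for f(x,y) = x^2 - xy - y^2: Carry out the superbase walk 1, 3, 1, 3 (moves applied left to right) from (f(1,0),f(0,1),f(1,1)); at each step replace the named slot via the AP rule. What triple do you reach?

start (1,-1,-1) = (f(1,0),f(0,1),f(1,1))
replace slot 1: 2·((-1)+(-1)) − 1 = -5 → (-5,-1,-1)
replace slot 3: 2·((-5)+(-1)) − (-1) = -11 → (-5,-1,-11)
replace slot 1: 2·((-1)+(-11)) − (-5) = -19 → (-19,-1,-11)
replace slot 3: 2·((-19)+(-1)) − (-11) = -29 → (-19,-1,-29)

-19,-1,-29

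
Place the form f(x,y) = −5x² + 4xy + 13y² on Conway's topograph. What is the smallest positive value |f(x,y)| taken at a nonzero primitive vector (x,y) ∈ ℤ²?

descent: ρ → (13,-4,-5)
descent: ρ → (-5,14,4)  [lands on river]
river: ρ → (4,10,-11)
river: ρ → (-11,12,3)
river: ρ → (3,12,-11)
river: ρ → (-11,10,4)
river: ρ → (4,14,-5)
river: ρ → (-5,16,1)
river: ρ → (1,16,-5)
closes: descent 2, river 8
min |a| on river = 1

1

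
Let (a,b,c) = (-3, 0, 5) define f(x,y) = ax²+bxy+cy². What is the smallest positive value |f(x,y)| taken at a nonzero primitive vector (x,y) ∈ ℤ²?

descent: ρ → (5,0,-3)
descent: ρ → (-3,6,2)  [lands on river]
river: ρ → (2,6,-3)
closes: descent 2, river 2
min |a| on river = 2

2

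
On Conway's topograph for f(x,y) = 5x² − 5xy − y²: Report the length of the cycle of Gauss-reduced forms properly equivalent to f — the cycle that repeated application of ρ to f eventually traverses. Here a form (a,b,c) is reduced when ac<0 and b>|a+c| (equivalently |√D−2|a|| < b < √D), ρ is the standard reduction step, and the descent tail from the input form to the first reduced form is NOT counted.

D = 45, ⌊√D⌋ = 6
descent: ρ → (-1,5,5)  [lands on river]
river: ρ → (5,5,-1)
ρ-cycle length = 2 (tail of 1 descent step not counted)

2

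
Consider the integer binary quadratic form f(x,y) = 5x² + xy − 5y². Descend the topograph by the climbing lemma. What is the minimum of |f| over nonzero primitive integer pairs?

river: ρ → (-5,9,1)
river: ρ → (1,9,-5)
river: ρ → (-5,1,5)
river: ρ → (5,9,-1)
river: ρ → (-1,9,5)
river: ρ → (5,1,-5)
closes: descent 0, river 6
min |a| on river = 1

1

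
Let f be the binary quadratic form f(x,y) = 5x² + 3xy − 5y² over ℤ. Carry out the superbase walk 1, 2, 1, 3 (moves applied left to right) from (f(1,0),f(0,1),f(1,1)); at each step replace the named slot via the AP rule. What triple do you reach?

start (5,-5,3) = (f(1,0),f(0,1),f(1,1))
replace slot 1: 2·((-5)+3) − 5 = -9 → (-9,-5,3)
replace slot 2: 2·((-9)+3) − (-5) = -7 → (-9,-7,3)
replace slot 1: 2·((-7)+3) − (-9) = 1 → (1,-7,3)
replace slot 3: 2·(1+(-7)) − 3 = -15 → (1,-7,-15)

1,-7,-15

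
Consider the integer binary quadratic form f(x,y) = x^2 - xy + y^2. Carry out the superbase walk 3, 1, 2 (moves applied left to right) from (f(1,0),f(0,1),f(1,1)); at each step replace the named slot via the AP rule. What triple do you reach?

start (1,1,1) = (f(1,0),f(0,1),f(1,1))
replace slot 3: 2·(1+1) − 1 = 3 → (1,1,3)
replace slot 1: 2·(1+3) − 1 = 7 → (7,1,3)
replace slot 2: 2·(7+3) − 1 = 19 → (7,19,3)

7,19,3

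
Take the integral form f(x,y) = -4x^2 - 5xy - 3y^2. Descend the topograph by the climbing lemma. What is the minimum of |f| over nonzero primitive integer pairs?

translate: b→-3 (≡5 mod 8), so (4,5,3)→(4,-3,2)
flip: (4,-3,2)→(2,3,4)
translate: b→-1 (≡3 mod 4), so (2,3,4)→(2,-1,3)
reduced (well bottom): (2,-1,3) with a≤c, −a<b≤a
well minimum |f| = |-2| = 2 (negative-definite)

2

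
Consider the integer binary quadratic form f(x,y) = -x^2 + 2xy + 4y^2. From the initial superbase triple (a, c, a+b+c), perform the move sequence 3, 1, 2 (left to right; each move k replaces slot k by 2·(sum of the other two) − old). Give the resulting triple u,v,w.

start (-1,4,5) = (f(1,0),f(0,1),f(1,1))
replace slot 3: 2·((-1)+4) − 5 = 1 → (-1,4,1)
replace slot 1: 2·(4+1) − (-1) = 11 → (11,4,1)
replace slot 2: 2·(11+1) − 4 = 20 → (11,20,1)

11,20,1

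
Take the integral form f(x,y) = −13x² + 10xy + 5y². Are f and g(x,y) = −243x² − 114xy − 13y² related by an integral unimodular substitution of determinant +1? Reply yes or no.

D₁ = 360, D₂ = 360
river cycle of f (length 4): (5, 10, -13), (-13, 16, 2), (2, 16, -13), (-13, 10, 5)
river cycle of g (length 4): (-13, 10, 5), (5, 10, -13), (-13, 16, 2), (2, 16, -13)
cycles coincide ⇒ equivalent

yes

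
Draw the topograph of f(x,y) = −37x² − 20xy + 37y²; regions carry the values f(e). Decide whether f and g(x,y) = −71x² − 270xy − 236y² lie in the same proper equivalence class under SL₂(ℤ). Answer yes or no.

D₁ = 5876, D₂ = 5876
river cycle of f (length 12): (37, 20, -37), (-37, 54, 20), (20, 66, -19), (-19, 48, 47), (47, 46, -20), (-20, 74, 5), (5, 76, -5), (-5, 74, 20), (20, 46, -47), (-47, 48, 19), … (2 more)
river cycle of g (length 12): (-37, 54, 20), (20, 66, -19), (-19, 48, 47), (47, 46, -20), (-20, 74, 5), (5, 76, -5), (-5, 74, 20), (20, 46, -47), (-47, 48, 19), (19, 66, -20), … (2 more)
cycles coincide ⇒ equivalent

yes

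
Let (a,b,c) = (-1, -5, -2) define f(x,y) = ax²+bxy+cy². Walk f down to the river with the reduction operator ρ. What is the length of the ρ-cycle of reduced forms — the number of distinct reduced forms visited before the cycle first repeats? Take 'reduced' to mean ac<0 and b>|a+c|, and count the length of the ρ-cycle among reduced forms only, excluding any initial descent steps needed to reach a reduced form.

D = 17, ⌊√D⌋ = 4
descent: ρ → (-2,1,2)  [lands on river]
river: ρ → (2,3,-1)
river: ρ → (-1,3,2)
river: ρ → (2,1,-2)
river: ρ → (-2,3,1)
river: ρ → (1,3,-2)
ρ-cycle length = 6 (tail of 1 descent step not counted)

6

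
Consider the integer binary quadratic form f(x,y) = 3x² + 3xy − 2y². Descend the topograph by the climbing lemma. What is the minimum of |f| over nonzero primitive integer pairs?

river: ρ → (-2,5,1)
river: ρ → (1,5,-2)
river: ρ → (-2,3,3)
river: ρ → (3,3,-2)
closes: descent 0, river 4
min |a| on river = 1

1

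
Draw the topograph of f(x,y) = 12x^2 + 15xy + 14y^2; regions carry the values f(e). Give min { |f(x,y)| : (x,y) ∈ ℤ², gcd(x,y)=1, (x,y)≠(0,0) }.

translate: b→-9 (≡15 mod 24), so (12,15,14)→(12,-9,11)
flip: (12,-9,11)→(11,9,12)
reduced (well bottom): (11,9,12) with a≤c, −a<b≤a
well minimum = a = 11

11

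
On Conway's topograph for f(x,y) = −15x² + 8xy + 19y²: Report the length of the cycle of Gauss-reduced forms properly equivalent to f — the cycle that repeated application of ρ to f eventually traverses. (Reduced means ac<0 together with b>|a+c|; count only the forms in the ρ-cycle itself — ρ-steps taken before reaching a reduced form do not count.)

D = 1204, ⌊√D⌋ = 34
river: ρ → (19,30,-4)
river: ρ → (-4,34,3)
river: ρ → (3,32,-15)
river: ρ → (-15,28,7)
river: ρ → (7,28,-15)
river: ρ → (-15,32,3)
river: ρ → (3,34,-4)
river: ρ → (-4,30,19)
river: ρ → (19,8,-15)
river: ρ → (-15,22,12)
river: ρ → (12,26,-11)
river: ρ → (-11,18,20)
river: ρ → (20,22,-9)
river: ρ → (-9,32,5)
river: ρ → (5,28,-21)
river: ρ → (-21,14,12)
river: ρ → (12,34,-1)
river: ρ → (-1,34,12)
river: ρ → (12,14,-21)
river: ρ → (-21,28,5)
river: ρ → (5,32,-9)
river: ρ → (-9,22,20)
river: ρ → (20,18,-11)
river: ρ → (-11,26,12)
river: ρ → (12,22,-15)
river: ρ → (-15,8,19)
ρ-cycle length = 26 (tail of 0 descent steps not counted)

26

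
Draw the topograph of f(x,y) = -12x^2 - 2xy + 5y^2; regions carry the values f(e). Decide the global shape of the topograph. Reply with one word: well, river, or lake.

D = b²−4ac = (-2)² − 4·(-12)·5 = 244
D > 0 non-square ⇒ indefinite ⇒ periodic river

river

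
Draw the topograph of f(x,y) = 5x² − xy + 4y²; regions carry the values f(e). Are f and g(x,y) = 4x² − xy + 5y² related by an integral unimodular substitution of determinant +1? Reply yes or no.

D₁ = -79, D₂ = -79
f: flip: (5,-1,4)→(4,1,5)
f: reduced (well bottom): (4,1,5) with a≤c, −a<b≤a
g: reduced (well bottom): (4,-1,5) with a≤c, −a<b≤a
reduced forms (4, 1, 5) vs (4, -1, 5) ⇒ inequivalent

no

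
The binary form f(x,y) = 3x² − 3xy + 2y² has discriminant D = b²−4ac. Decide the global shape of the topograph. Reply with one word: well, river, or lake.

D = b²−4ac = (-3)² − 4·3·2 = -15
D < 0 ⇒ definite ⇒ every region one sign ⇒ single well

well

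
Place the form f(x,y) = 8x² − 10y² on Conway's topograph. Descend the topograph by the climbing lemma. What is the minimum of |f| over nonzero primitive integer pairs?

descent: ρ → (-10,0,8)
descent: ρ → (8,16,-2)  [lands on river]
river: ρ → (-2,16,8)
closes: descent 2, river 2
min |a| on river = 2

2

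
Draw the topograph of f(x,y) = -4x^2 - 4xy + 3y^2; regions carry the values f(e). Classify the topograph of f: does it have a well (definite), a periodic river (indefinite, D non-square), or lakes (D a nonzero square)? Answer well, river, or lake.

D = b²−4ac = (-4)² − 4·(-4)·3 = 64
D = 8² is a perfect square ⇒ form factors over ℤ ⇒ lakes

lake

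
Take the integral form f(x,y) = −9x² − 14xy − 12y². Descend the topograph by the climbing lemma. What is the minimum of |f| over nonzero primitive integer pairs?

translate: b→-4 (≡14 mod 18), so (9,14,12)→(9,-4,7)
flip: (9,-4,7)→(7,4,9)
reduced (well bottom): (7,4,9) with a≤c, −a<b≤a
well minimum |f| = |-7| = 7 (negative-definite)

7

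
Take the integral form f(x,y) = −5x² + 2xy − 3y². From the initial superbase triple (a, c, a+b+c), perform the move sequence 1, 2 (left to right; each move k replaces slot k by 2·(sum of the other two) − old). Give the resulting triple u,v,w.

start (-5,-3,-6) = (f(1,0),f(0,1),f(1,1))
replace slot 1: 2·((-3)+(-6)) − (-5) = -13 → (-13,-3,-6)
replace slot 2: 2·((-13)+(-6)) − (-3) = -35 → (-13,-35,-6)

-13,-35,-6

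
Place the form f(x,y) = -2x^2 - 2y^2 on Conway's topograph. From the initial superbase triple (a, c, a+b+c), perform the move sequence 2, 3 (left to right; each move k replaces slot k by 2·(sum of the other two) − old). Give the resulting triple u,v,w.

start (-2,-2,-4) = (f(1,0),f(0,1),f(1,1))
replace slot 2: 2·((-2)+(-4)) − (-2) = -10 → (-2,-10,-4)
replace slot 3: 2·((-2)+(-10)) − (-4) = -20 → (-2,-10,-20)

-2,-10,-20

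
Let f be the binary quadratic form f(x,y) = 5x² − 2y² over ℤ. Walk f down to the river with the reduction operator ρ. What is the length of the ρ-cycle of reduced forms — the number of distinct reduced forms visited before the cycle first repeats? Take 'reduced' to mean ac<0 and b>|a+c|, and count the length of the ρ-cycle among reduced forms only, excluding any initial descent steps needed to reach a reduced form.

D = 40, ⌊√D⌋ = 6
descent: ρ → (-2,4,3)  [lands on river]
river: ρ → (3,2,-3)
river: ρ → (-3,4,2)
river: ρ → (2,4,-3)
river: ρ → (-3,2,3)
river: ρ → (3,4,-2)
ρ-cycle length = 6 (tail of 1 descent step not counted)

6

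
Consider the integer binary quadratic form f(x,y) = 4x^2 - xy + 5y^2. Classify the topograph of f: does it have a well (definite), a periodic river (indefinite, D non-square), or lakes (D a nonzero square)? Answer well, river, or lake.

D = b²−4ac = (-1)² − 4·4·5 = -79
D < 0 ⇒ definite ⇒ every region one sign ⇒ single well

well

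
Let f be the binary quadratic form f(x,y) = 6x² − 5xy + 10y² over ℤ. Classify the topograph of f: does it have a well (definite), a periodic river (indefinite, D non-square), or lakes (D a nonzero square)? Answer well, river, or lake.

D = b²−4ac = (-5)² − 4·6·10 = -215
D < 0 ⇒ definite ⇒ every region one sign ⇒ single well

well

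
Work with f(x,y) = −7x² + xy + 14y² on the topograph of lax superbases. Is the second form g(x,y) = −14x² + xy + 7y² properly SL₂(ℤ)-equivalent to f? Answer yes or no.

D₁ = 393, D₂ = 393
river cycle of f (length 16): (-7, 15, 6), (6, 9, -13), (-13, 17, 2), (2, 19, -4), (-4, 13, 14), (14, 15, -3), (-3, 15, 14), (14, 13, -4), (-4, 19, 2), (2, 17, -13), … (6 more)
river cycle of g (length 16): (7, 13, -8), (-8, 19, 1), (1, 19, -8), (-8, 13, 7), (7, 15, -6), (-6, 9, 13), (13, 17, -2), (-2, 19, 4), (4, 13, -14), (-14, 15, 3), … (6 more)
cycles differ ⇒ inequivalent

no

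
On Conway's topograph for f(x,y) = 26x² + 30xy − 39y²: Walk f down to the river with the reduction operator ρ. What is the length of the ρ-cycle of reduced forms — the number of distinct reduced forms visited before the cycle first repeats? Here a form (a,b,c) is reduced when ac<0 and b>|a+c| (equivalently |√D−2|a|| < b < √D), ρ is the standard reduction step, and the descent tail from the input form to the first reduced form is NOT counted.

D = 4956, ⌊√D⌋ = 70
river: ρ → (-39,48,17)
river: ρ → (17,54,-30)
river: ρ → (-30,66,5)
river: ρ → (5,64,-43)
river: ρ → (-43,22,26)
river: ρ → (26,30,-39)
ρ-cycle length = 6 (tail of 0 descent steps not counted)

6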